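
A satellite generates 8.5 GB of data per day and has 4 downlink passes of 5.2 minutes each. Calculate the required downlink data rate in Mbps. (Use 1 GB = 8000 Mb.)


total contact time = 4 * 5.2 * 60 = 1248.0000 s
data = 8.5 GB = 68000.0000 Mb
rate = 68000.0000 / 1248.0000 = 54.4872 Mbps

54.4872 Mbps


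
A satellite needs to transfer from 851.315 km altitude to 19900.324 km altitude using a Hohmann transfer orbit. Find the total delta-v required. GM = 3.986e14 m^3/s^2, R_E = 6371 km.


r1 = 7222.3150 km = 7.222315e+06 m
r2 = 26271.3240 km = 2.6271324e+07 m
dv1 = sqrt(mu/r1)*(sqrt(2*r2/(r1+r2)) - 1) = 1875.7602 m/s
dv2 = sqrt(mu/r2)*(1 - sqrt(2*r1/(r1+r2))) = 1337.1861 m/s
total dv = |dv1| + |dv2| = 1875.7602 + 1337.1861 = 3212.9463 m/s = 3.2129 km/s

3.2129 km/s


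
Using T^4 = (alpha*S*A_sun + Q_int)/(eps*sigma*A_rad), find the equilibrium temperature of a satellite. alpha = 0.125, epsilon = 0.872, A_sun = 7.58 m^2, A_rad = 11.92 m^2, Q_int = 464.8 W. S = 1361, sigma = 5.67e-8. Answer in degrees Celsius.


Numerator = alpha*S*A_sun + Q_int = 0.125*1361*7.58 + 464.8 = 1754.3475 W
Denominator = eps*sigma*A_rad = 0.872*5.67e-8*11.92 = 5.8935341e-07 W/K^4
T^4 = 2.9767326e+09 K^4
T = 233.5796 K = -39.5704 C

-39.5704 degrees Celsius


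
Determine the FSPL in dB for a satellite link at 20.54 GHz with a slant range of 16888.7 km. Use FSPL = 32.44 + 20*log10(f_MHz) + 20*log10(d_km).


f = 20.54 GHz = 20540.0000 MHz
d = 16888.7 km
FSPL = 32.44 + 20*log10(20540.0000) + 20*log10(16888.7)
FSPL = 32.44 + 86.2520 + 84.5519
FSPL = 203.2439 dB

203.2439 dB


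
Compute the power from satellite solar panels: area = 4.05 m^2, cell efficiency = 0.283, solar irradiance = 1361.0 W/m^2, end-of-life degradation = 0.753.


P = area * eta * S * degradation
P = 4.05 * 0.283 * 1361.0 * 0.753
P = 1174.6123 W

1174.6123 W


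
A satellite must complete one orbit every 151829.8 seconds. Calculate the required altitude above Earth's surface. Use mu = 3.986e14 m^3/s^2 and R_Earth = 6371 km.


T = 151829.8 s
r = (mu*T^2/(4*pi^2))^(1/3) = (3.986e14 * 151829.8^2 / (4*pi^2))^(1/3)
r = 6.1512569e+07 m = 61512.5691 km
alt = r - R_E = 61512.5691 - 6371 = 55141.5691 km

55141.5691 km


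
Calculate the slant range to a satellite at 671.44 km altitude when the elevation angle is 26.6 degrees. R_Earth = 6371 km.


h = 671.44 km, el = 26.6 deg
d = -R_E*sin(el) + sqrt((R_E*sin(el))^2 + 2*R_E*h + h^2)
d = -6371.0000*sin(0.4642576) + sqrt((6371.0000*0.4477591)^2 + 2*6371.0000*671.44 + 671.44^2)
d = 1287.8660 km

1287.8660 km


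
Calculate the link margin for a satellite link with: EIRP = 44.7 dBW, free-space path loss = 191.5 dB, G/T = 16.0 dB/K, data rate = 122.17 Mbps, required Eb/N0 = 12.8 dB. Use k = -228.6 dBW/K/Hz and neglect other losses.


C/N0 = EIRP - FSPL + G/T - k = 44.7 - 191.5 + 16.0 - (-228.6)
C/N0 = 97.8000 dB-Hz
R_b = 122.17 Mbps = 1.2217e+08 bps -> 10*log10(R_b) = 80.8696 dB-Hz
Eb/N0 = C/N0 - 10*log10(R_b) = 97.8000 - 80.8696 = 16.9304 dB
Margin = Eb/N0 - Eb/N0_req = 16.9304 - 12.8 = 4.1304 dB (link closes)

4.1304 dB


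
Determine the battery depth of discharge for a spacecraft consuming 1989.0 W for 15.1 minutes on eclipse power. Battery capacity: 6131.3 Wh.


E_used = P * t / 60 = 1989.0 * 15.1 / 60 = 500.5650 Wh
DOD = E_used / E_total * 100 = 500.5650 / 6131.3 * 100
DOD = 8.1641 %

8.1641 %


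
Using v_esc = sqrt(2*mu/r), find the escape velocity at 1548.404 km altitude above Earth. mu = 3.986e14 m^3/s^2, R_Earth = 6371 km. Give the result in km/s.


r = 6371.0 + 1548.404 = 7919.4040 km = 7.919404e+06 m
v_esc = sqrt(2*mu/r) = sqrt(2*3.986e14 / 7.919404e+06)
v_esc = 10033.1521 m/s = 10.0332 km/s

10.0332 km/s


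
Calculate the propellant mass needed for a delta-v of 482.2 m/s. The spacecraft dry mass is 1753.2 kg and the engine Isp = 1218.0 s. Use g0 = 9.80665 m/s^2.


ve = Isp * g0 = 1218.0 * 9.80665 = 11944.499700 m/s
mass ratio = exp(dv/ve) = exp(482.2/11944.499700) = 1.04119599
m_prop = m_dry * (mr - 1) = 1753.2 * (1.04119599 - 1)
m_prop = 72.2248 kg

72.2248 kg


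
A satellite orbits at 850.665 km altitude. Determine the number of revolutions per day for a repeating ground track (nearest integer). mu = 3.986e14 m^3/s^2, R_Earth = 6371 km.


r = 7.221665e+06 m
T = 2*pi*sqrt(r^3/mu) = 6107.5528 s = 101.7925 min
revs/day = 1440 / 101.7925 = 14.1464
Rounded: 14 revolutions per day

14 revolutions per day


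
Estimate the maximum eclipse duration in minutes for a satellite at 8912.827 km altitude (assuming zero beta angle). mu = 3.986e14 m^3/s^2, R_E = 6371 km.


r = 15283.8270 km
T = 313.4066 min
Eclipse fraction = arcsin(R_E/r)/pi = arcsin(6371.0000/15283.8270)/pi
= arcsin(0.4168459)/pi = 0.1368645
Eclipse duration = 0.1368645 * 313.4066 = 42.8942 min

42.8942 minutes


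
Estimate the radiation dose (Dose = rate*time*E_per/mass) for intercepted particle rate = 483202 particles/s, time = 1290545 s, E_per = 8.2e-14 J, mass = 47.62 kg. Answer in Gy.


Total energy deposited = rate * time * E_per
  = 483202 * 1290545 * 8.2e-14 = 0.0511347 J
Dose = E_total / mass = 0.0511347 / 47.62
Dose = 0.001073807 Gy

0.0011 Gy


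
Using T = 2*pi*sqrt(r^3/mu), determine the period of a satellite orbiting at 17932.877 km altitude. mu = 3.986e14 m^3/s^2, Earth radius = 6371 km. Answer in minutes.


r = 24303.8770 km = 2.4303877e+07 m
T = 2*pi*sqrt(r^3/mu) = 2*pi*sqrt(1.4355776e+22 / 3.986e14)
T = 37707.2238 s = 628.4537 min

628.4537 minutes


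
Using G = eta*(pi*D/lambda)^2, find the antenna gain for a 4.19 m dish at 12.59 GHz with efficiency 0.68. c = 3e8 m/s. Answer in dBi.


lambda = c/f = 3e8 / 1.259e+10 = 0.02382844 m
G = eta*(pi*D/lambda)^2 = 0.68*(pi*4.19/0.02382844)^2
G = 207513.1652 (linear)
G = 10*log10(207513.1652) = 53.1705 dBi

53.1705 dBi


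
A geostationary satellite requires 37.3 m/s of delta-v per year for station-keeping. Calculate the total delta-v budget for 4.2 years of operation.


dV = rate * years = 37.3 * 4.2
dV = 156.6600 m/s

156.6600 m/s


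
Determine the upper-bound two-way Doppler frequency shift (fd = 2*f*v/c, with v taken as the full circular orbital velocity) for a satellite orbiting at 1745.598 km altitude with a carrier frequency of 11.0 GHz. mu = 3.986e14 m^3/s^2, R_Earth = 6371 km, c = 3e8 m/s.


r = 8.116598e+06 m
v = sqrt(mu/r) = 7007.7989 m/s (worst-case radial velocity)
f = 11.0 GHz = 1.1e+10 Hz
fd = 2*f*v/c = 2*1.1e+10*7007.7989/3.0e+08
fd = 513905.2506 Hz

513905.2506 Hz


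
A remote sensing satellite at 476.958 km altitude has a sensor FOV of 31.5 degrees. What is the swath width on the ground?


FOV = 31.5 deg = 0.5497787 rad
swath = 2 * alt * tan(FOV/2) = 2 * 476.958 * tan(0.2748894)
swath = 2 * 476.958 * 0.2820292
swath = 269.0321 km

269.0321 km


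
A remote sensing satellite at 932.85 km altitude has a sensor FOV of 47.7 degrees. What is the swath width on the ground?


FOV = 47.7 deg = 0.8325221 rad
swath = 2 * alt * tan(FOV/2) = 2 * 932.85 * tan(0.416261)
swath = 2 * 932.85 * 0.4420954
swath = 824.8173 km

824.8173 km


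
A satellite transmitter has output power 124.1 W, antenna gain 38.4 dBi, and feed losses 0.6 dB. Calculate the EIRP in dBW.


Pt = 124.1 W = 20.9377 dBW
EIRP = Pt_dBW + Gt - losses = 20.9377 + 38.4 - 0.6 = 58.7377 dBW

58.7377 dBW


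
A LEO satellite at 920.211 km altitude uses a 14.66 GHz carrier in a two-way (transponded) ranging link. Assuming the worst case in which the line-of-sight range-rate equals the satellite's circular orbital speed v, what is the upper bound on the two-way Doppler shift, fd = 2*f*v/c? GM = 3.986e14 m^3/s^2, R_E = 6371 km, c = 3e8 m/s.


r = 7.291211e+06 m
v = sqrt(mu/r) = 7393.8190 m/s (worst-case radial velocity)
f = 14.66 GHz = 1.466e+10 Hz
fd = 2*f*v/c = 2*1.466e+10*7393.8190/3.0e+08
fd = 722622.5754 Hz

722622.5754 Hz


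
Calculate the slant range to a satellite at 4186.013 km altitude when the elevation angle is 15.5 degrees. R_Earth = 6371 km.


h = 4186.013 km, el = 15.5 deg
d = -R_E*sin(el) + sqrt((R_E*sin(el))^2 + 2*R_E*h + h^2)
d = -6371.0000*sin(0.270526) + sqrt((6371.0000*0.2672384)^2 + 2*6371.0000*4186.013 + 4186.013^2)
d = 6885.7679 km

6885.7679 km


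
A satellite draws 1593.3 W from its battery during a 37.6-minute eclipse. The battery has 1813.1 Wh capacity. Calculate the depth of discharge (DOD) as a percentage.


E_used = P * t / 60 = 1593.3 * 37.6 / 60 = 998.4680 Wh
DOD = E_used / E_total * 100 = 998.4680 / 1813.1 * 100
DOD = 55.0697 %

55.0697 %


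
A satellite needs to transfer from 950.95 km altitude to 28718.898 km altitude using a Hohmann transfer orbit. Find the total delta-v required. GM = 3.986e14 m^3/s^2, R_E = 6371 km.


r1 = 7321.9500 km = 7.32195e+06 m
r2 = 35089.8980 km = 3.5089898e+07 m
dv1 = sqrt(mu/r1)*(sqrt(2*r2/(r1+r2)) - 1) = 2112.8433 m/s
dv2 = sqrt(mu/r2)*(1 - sqrt(2*r1/(r1+r2))) = 1389.9270 m/s
total dv = |dv1| + |dv2| = 2112.8433 + 1389.9270 = 3502.7703 m/s = 3.5028 km/s

3.5028 km/s


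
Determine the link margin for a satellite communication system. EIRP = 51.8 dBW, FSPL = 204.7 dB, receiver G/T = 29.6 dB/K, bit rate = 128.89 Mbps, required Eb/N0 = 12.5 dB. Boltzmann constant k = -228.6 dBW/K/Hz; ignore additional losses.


C/N0 = EIRP - FSPL + G/T - k = 51.8 - 204.7 + 29.6 - (-228.6)
C/N0 = 105.3000 dB-Hz
R_b = 128.89 Mbps = 1.2889e+08 bps -> 10*log10(R_b) = 81.1022 dB-Hz
Eb/N0 = C/N0 - 10*log10(R_b) = 105.3000 - 81.1022 = 24.1978 dB
Margin = Eb/N0 - Eb/N0_req = 24.1978 - 12.5 = 11.6978 dB (link closes)

11.6978 dB


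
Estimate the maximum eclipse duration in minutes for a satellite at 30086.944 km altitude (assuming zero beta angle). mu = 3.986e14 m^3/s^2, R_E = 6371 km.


r = 36457.9440 km
T = 1154.6443 min
Eclipse fraction = arcsin(R_E/r)/pi = arcsin(6371.0000/36457.9440)/pi
= arcsin(0.1747493)/pi = 0.05591149
Eclipse duration = 0.05591149 * 1154.6443 = 64.5579 min

64.5579 minutes


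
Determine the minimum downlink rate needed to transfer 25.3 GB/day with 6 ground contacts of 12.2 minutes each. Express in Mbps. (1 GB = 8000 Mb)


total contact time = 6 * 12.2 * 60 = 4392.0000 s
data = 25.3 GB = 202400.0000 Mb
rate = 202400.0000 / 4392.0000 = 46.0838 Mbps

46.0838 Mbps


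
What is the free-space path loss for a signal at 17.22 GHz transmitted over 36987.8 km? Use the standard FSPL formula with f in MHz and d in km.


f = 17.22 GHz = 17220.0000 MHz
d = 36987.8 km
FSPL = 32.44 + 20*log10(17220.0000) + 20*log10(36987.8)
FSPL = 32.44 + 84.7207 + 91.3612
FSPL = 208.5218 dB

208.5218 dB


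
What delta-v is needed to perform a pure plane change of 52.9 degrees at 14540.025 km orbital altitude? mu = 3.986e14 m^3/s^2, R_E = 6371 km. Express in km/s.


r = 20911.0250 km = 2.0911025e+07 m
V = sqrt(mu/r) = 4365.9724 m/s
di = 52.9 deg = 0.9232792 rad
dV = 2*V*sin(di/2) = 2*4365.9724*sin(0.4616396)
dV = 3889.3537 m/s = 3.8894 km/s

3.8894 km/s


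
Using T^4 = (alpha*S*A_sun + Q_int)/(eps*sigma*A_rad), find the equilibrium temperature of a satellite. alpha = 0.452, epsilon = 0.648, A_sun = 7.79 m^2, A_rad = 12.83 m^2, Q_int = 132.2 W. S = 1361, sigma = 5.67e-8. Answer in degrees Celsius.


Numerator = alpha*S*A_sun + Q_int = 0.452*1361*7.79 + 132.2 = 4924.3899 W
Denominator = eps*sigma*A_rad = 0.648*5.67e-8*12.83 = 4.7139473e-07 W/K^4
T^4 = 1.0446425e+10 K^4
T = 319.6995 K = 46.5495 C

46.5495 degrees Celsius


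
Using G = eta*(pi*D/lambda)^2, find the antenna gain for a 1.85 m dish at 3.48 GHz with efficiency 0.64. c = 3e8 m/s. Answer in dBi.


lambda = c/f = 3e8 / 3.48e+09 = 0.0862069 m
G = eta*(pi*D/lambda)^2 = 0.64*(pi*1.85/0.0862069)^2
G = 2908.9694 (linear)
G = 10*log10(2908.9694) = 34.6374 dBi

34.6374 dBi


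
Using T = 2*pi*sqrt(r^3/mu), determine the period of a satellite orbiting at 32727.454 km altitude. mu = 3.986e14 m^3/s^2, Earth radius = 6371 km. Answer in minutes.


r = 39098.4540 km = 3.9098454e+07 m
T = 2*pi*sqrt(r^3/mu) = 2*pi*sqrt(5.9769381e+22 / 3.986e14)
T = 76939.7196 s = 1282.3287 min

1282.3287 minutes


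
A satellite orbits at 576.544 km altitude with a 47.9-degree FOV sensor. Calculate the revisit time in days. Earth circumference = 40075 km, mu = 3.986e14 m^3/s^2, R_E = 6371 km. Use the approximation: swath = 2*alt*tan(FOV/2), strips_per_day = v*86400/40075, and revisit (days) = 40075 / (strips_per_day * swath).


swath = 2*576.544*tan(0.4180064) = 512.1826 km
v = sqrt(mu/r) = 7574.4830 m/s = 7.5745 km/s
strips/day = v*86400/40075 = 7.5745*86400/40075 = 16.3303
coverage/day = strips * swath = 16.3303 * 512.1826 = 8364.0770 km
revisit = 40075 / 8364.0770 = 4.7913 days

4.7913 days


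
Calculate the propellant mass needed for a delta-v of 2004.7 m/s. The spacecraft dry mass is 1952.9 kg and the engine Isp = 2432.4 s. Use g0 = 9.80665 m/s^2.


ve = Isp * g0 = 2432.4 * 9.80665 = 23853.695460 m/s
mass ratio = exp(dv/ve) = exp(2004.7/23853.695460) = 1.08767402
m_prop = m_dry * (mr - 1) = 1952.9 * (1.08767402 - 1)
m_prop = 171.2186 kg

171.2186 kg


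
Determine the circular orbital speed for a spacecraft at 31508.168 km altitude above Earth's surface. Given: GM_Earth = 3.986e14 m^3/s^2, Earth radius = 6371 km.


r = R_E + alt = 6371.0 + 31508.168 = 37879.1680 km = 3.7879168e+07 m
v = sqrt(mu/r) = sqrt(3.986e14 / 3.7879168e+07) = 3243.9073 m/s = 3.2439 km/s

3.2439 km/s


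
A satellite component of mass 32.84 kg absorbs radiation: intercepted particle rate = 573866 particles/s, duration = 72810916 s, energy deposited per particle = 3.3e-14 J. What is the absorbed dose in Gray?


Total energy deposited = rate * time * E_per
  = 573866 * 72810916 * 3.3e-14 = 1.3789 J
Dose = E_total / mass = 1.3789 / 32.84
Dose = 0.04198728 Gy

0.0420 Gy


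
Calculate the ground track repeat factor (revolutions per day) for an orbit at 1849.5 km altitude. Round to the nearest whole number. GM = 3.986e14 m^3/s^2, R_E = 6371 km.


r = 8.2205e+06 m
T = 2*pi*sqrt(r^3/mu) = 7417.5174 s = 123.6253 min
revs/day = 1440 / 123.6253 = 11.6481
Rounded: 12 revolutions per day

12 revolutions per day


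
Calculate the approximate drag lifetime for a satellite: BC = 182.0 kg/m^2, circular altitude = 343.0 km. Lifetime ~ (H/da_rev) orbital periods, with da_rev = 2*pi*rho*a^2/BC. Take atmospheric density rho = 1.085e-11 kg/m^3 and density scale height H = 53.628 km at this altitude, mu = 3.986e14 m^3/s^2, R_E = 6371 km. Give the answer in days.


a = R_E + alt = 6714.0000 km = 6.714e+06 m
da_rev = 2*pi*rho*a^2/BC = 2*pi*1.085e-11*(6.714e+06)^2/182.0 = 16.884993 m per revolution
N = H/da_rev = 53628.0000 m / 16.884993 m = 3176.0747 revolutions
P = 2*pi*sqrt(a^3/mu) = 5474.9887 s
lifetime = N*P = 3176.0747 * 5474.9887 = 1.7388973e+07 s = 201.2613 days

201.2613 days


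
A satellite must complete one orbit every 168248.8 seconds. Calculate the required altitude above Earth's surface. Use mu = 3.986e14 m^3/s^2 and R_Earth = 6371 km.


T = 168248.8 s
r = (mu*T^2/(4*pi^2))^(1/3) = (3.986e14 * 168248.8^2 / (4*pi^2))^(1/3)
r = 6.5870936e+07 m = 65870.9362 km
alt = r - R_E = 65870.9362 - 6371 = 59499.9362 km

59499.9362 km


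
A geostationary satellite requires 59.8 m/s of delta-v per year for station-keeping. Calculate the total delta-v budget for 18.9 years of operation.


dV = rate * years = 59.8 * 18.9
dV = 1130.2200 m/s

1130.2200 m/s


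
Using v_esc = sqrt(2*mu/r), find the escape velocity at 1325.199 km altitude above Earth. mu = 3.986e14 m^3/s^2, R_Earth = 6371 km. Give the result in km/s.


r = 6371.0 + 1325.199 = 7696.1990 km = 7.696199e+06 m
v_esc = sqrt(2*mu/r) = sqrt(2*3.986e14 / 7.696199e+06)
v_esc = 10177.6029 m/s = 10.1776 km/s

10.1776 km/s


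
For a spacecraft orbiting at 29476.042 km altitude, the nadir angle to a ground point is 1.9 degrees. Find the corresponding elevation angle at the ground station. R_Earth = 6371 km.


r = R_E + alt = 35847.0420 km
Law of sines in the satellite / Earth-center / ground-point triangle:
  sin(nadir)/R_E = sin(90 + el)/r  =>  cos(el) = (r/R_E)*sin(nadir)
cos(el) = (35847.0420 / 6371.0000) * sin(1.9 deg) = 0.1865508
el = arccos(0.1865508) = 79.2484 deg
(Earth-central angle = 90 - nadir - el = 8.8516 deg)

79.2484 degrees


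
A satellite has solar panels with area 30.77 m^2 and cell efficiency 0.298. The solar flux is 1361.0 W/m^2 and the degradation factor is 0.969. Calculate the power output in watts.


P = area * eta * S * degradation
P = 30.77 * 0.298 * 1361.0 * 0.969
P = 12092.7664 W

12092.7664 W


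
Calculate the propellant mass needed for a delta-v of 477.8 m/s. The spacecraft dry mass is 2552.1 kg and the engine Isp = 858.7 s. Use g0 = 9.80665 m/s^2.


ve = Isp * g0 = 858.7 * 9.80665 = 8420.970355 m/s
mass ratio = exp(dv/ve) = exp(477.8/8420.970355) = 1.05837986
m_prop = m_dry * (mr - 1) = 2552.1 * (1.05837986 - 1)
m_prop = 148.9912 kg

148.9912 kg


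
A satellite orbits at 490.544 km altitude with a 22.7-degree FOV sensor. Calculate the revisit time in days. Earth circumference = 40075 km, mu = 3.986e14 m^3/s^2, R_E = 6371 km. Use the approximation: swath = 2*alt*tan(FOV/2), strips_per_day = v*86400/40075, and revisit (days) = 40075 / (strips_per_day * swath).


swath = 2*490.544*tan(0.1980949) = 196.9312 km
v = sqrt(mu/r) = 7621.8030 m/s = 7.6218 km/s
strips/day = v*86400/40075 = 7.6218*86400/40075 = 16.4323
coverage/day = strips * swath = 16.4323 * 196.9312 = 3236.0299 km
revisit = 40075 / 3236.0299 = 12.3840 days

12.3840 days


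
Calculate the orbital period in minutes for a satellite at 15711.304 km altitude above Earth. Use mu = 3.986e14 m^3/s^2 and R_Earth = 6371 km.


r = 22082.3040 km = 2.2082304e+07 m
T = 2*pi*sqrt(r^3/mu) = 2*pi*sqrt(1.0767953e+22 / 3.986e14)
T = 32657.1137 s = 544.2852 min

544.2852 minutes


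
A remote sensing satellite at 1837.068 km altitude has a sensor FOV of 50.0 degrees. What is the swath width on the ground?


FOV = 50.0 deg = 0.8726646 rad
swath = 2 * alt * tan(FOV/2) = 2 * 1837.068 * tan(0.4363323)
swath = 2 * 1837.068 * 0.4663077
swath = 1713.2778 km

1713.2778 km


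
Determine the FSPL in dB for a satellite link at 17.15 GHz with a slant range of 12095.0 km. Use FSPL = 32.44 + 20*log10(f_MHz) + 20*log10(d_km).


f = 17.15 GHz = 17150.0000 MHz
d = 12095.0 km
FSPL = 32.44 + 20*log10(17150.0000) + 20*log10(12095.0)
FSPL = 32.44 + 84.6853 + 81.6521
FSPL = 198.7774 dB

198.7774 dB


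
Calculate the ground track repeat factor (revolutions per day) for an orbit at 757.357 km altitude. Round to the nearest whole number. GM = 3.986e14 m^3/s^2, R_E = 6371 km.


r = 7.128357e+06 m
T = 2*pi*sqrt(r^3/mu) = 5989.5664 s = 99.8261 min
revs/day = 1440 / 99.8261 = 14.4251
Rounded: 14 revolutions per day

14 revolutions per day


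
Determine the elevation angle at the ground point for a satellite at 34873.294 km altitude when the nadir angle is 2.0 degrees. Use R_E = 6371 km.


r = R_E + alt = 41244.2940 km
Law of sines in the satellite / Earth-center / ground-point triangle:
  sin(nadir)/R_E = sin(90 + el)/r  =>  cos(el) = (r/R_E)*sin(nadir)
cos(el) = (41244.2940 / 6371.0000) * sin(2.0 deg) = 0.2259308
el = arccos(0.2259308) = 76.9424 deg
(Earth-central angle = 90 - nadir - el = 11.0576 deg)

76.9424 degrees


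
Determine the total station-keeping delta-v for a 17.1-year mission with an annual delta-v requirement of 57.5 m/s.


dV = rate * years = 57.5 * 17.1
dV = 983.2500 m/s

983.2500 m/s


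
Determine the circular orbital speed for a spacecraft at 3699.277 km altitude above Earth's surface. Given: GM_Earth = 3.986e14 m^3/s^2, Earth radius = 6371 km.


r = R_E + alt = 6371.0 + 3699.277 = 10070.2770 km = 1.0070277e+07 m
v = sqrt(mu/r) = sqrt(3.986e14 / 1.0070277e+07) = 6291.4093 m/s = 6.2914 km/s

6.2914 km/s


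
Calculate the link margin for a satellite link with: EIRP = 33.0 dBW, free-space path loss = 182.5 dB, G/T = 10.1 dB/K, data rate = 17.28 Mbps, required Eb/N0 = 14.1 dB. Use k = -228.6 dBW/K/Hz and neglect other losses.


C/N0 = EIRP - FSPL + G/T - k = 33.0 - 182.5 + 10.1 - (-228.6)
C/N0 = 89.2000 dB-Hz
R_b = 17.28 Mbps = 1.728e+07 bps -> 10*log10(R_b) = 72.3754 dB-Hz
Eb/N0 = C/N0 - 10*log10(R_b) = 89.2000 - 72.3754 = 16.8246 dB
Margin = Eb/N0 - Eb/N0_req = 16.8246 - 14.1 = 2.7246 dB (link closes)

2.7246 dB


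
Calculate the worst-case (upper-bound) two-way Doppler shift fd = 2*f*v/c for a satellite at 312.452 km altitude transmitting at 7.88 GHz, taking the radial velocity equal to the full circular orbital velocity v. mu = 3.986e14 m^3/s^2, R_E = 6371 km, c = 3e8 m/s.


r = 6.683452e+06 m
v = sqrt(mu/r) = 7722.6834 m/s (worst-case radial velocity)
f = 7.88 GHz = 7.88e+09 Hz
fd = 2*f*v/c = 2*7.88e+09*7722.6834/3.0e+08
fd = 405698.3010 Hz

405698.3010 Hz


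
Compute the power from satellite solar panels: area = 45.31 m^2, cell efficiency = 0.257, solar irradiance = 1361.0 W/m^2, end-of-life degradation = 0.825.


P = area * eta * S * degradation
P = 45.31 * 0.257 * 1361.0 * 0.825
P = 13074.9266 W

13074.9266 W


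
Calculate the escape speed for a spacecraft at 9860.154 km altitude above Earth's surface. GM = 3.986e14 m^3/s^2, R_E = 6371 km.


r = 6371.0 + 9860.154 = 16231.1540 km = 1.6231154e+07 m
v_esc = sqrt(2*mu/r) = sqrt(2*3.986e14 / 1.6231154e+07)
v_esc = 7008.2397 m/s = 7.0082 km/s

7.0082 km/s


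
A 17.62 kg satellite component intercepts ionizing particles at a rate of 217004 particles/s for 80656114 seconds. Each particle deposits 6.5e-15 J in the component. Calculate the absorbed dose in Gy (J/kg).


Total energy deposited = rate * time * E_per
  = 217004 * 80656114 * 6.5e-15 = 0.1137675 J
Dose = E_total / mass = 0.1137675 / 17.62
Dose = 0.006456728 Gy

0.0065 Gy


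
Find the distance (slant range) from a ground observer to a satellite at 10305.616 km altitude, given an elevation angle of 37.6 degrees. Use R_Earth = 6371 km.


h = 10305.616 km, el = 37.6 deg
d = -R_E*sin(el) + sqrt((R_E*sin(el))^2 + 2*R_E*h + h^2)
d = -6371.0000*sin(0.6562438) + sqrt((6371.0000*0.6101452)^2 + 2*6371.0000*10305.616 + 10305.616^2)
d = 12007.1187 km

12007.1187 km


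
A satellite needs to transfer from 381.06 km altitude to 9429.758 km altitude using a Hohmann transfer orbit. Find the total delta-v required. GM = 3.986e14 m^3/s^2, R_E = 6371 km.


r1 = 6752.0600 km = 6.75206e+06 m
r2 = 15800.7580 km = 1.5800758e+07 m
dv1 = sqrt(mu/r1)*(sqrt(2*r2/(r1+r2)) - 1) = 1411.6803 m/s
dv2 = sqrt(mu/r2)*(1 - sqrt(2*r1/(r1+r2))) = 1136.0791 m/s
total dv = |dv1| + |dv2| = 1411.6803 + 1136.0791 = 2547.7594 m/s = 2.5478 km/s

2.5478 km/s


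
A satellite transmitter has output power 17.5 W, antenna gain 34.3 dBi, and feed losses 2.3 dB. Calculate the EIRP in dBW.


Pt = 17.5 W = 12.4304 dBW
EIRP = Pt_dBW + Gt - losses = 12.4304 + 34.3 - 2.3 = 44.4304 dBW

44.4304 dBW


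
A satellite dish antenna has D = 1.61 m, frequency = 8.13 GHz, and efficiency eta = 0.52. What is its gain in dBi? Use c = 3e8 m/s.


lambda = c/f = 3e8 / 8.13e+09 = 0.03690037 m
G = eta*(pi*D/lambda)^2 = 0.52*(pi*1.61/0.03690037)^2
G = 9769.9743 (linear)
G = 10*log10(9769.9743) = 39.8989 dBi

39.8989 dBi


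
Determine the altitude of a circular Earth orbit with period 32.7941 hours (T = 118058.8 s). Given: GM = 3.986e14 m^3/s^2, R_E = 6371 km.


T = 118058.8 s
r = (mu*T^2/(4*pi^2))^(1/3) = (3.986e14 * 118058.8^2 / (4*pi^2))^(1/3)
r = 5.201454e+07 m = 52014.5400 km
alt = r - R_E = 52014.5400 - 6371 = 45643.5400 km

45643.5400 km


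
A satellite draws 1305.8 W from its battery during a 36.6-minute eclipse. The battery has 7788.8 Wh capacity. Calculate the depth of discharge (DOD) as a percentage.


E_used = P * t / 60 = 1305.8 * 36.6 / 60 = 796.5380 Wh
DOD = E_used / E_total * 100 = 796.5380 / 7788.8 * 100
DOD = 10.2267 %

10.2267 %


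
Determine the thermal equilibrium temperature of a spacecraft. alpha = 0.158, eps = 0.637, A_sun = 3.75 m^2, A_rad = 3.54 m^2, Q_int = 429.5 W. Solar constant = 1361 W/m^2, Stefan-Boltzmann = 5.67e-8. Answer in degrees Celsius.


Numerator = alpha*S*A_sun + Q_int = 0.158*1361*3.75 + 429.5 = 1235.8925 W
Denominator = eps*sigma*A_rad = 0.637*5.67e-8*3.54 = 1.2785737e-07 W/K^4
T^4 = 9.6661815e+09 K^4
T = 313.5550 K = 40.4050 C

40.4050 degrees Celsius


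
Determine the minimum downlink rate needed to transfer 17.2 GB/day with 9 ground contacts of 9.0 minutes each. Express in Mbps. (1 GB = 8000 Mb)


total contact time = 9 * 9.0 * 60 = 4860.0000 s
data = 17.2 GB = 137600.0000 Mb
rate = 137600.0000 / 4860.0000 = 28.3128 Mbps

28.3128 Mbps


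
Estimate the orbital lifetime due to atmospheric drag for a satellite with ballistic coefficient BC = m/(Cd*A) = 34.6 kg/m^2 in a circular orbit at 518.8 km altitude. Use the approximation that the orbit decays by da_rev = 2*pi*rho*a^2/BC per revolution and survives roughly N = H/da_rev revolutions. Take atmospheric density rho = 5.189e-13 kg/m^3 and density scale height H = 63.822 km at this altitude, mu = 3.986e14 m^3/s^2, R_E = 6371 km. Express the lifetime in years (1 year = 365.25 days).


a = R_E + alt = 6889.8000 km = 6.8898e+06 m
da_rev = 2*pi*rho*a^2/BC = 2*pi*5.189e-13*(6.8898e+06)^2/34.6 = 4.473018 m per revolution
N = H/da_rev = 63822.0000 m / 4.473018 m = 14268.2181 revolutions
P = 2*pi*sqrt(a^3/mu) = 5691.4267 s
lifetime = N*P = 14268.2181 * 5691.4267 = 8.1206517e+07 s = 939.8902 days
years = 939.8902 / 365.25 = 2.5733 years

2.5733 years


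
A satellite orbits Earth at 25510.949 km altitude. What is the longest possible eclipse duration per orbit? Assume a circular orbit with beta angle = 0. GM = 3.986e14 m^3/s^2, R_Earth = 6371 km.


r = 31881.9490 km
T = 944.2288 min
Eclipse fraction = arcsin(R_E/r)/pi = arcsin(6371.0000/31881.9490)/pi
= arcsin(0.1998309)/pi = 0.0640393
Eclipse duration = 0.0640393 * 944.2288 = 60.4678 min

60.4678 minutes


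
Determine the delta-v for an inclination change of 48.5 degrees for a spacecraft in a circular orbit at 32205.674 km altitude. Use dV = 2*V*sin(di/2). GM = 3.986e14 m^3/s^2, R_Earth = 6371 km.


r = 38576.6740 km = 3.8576674e+07 m
V = sqrt(mu/r) = 3214.4469 m/s
di = 48.5 deg = 0.8464847 rad
dV = 2*V*sin(di/2) = 2*3214.4469*sin(0.4232423)
dV = 2640.4679 m/s = 2.6405 km/s

2.6405 km/s


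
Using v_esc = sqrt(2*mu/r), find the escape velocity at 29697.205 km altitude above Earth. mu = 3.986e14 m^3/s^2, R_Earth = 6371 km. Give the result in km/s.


r = 6371.0 + 29697.205 = 36068.2050 km = 3.6068205e+07 m
v_esc = sqrt(2*mu/r) = sqrt(2*3.986e14 / 3.6068205e+07)
v_esc = 4701.3370 m/s = 4.7013 km/s

4.7013 km/s


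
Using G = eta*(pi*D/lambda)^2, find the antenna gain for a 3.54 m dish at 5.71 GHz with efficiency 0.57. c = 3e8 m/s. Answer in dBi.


lambda = c/f = 3e8 / 5.71e+09 = 0.0525394 m
G = eta*(pi*D/lambda)^2 = 0.57*(pi*3.54/0.0525394)^2
G = 25539.4084 (linear)
G = 10*log10(25539.4084) = 44.0721 dBi

44.0721 dBi


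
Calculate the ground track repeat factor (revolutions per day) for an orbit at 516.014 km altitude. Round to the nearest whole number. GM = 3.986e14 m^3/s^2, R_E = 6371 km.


r = 6.887014e+06 m
T = 2*pi*sqrt(r^3/mu) = 5687.9749 s = 94.7996 min
revs/day = 1440 / 94.7996 = 15.1899
Rounded: 15 revolutions per day

15 revolutions per day


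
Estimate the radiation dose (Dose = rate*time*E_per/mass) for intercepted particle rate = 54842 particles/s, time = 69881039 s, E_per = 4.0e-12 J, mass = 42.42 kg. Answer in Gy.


Total energy deposited = rate * time * E_per
  = 54842 * 69881039 * 4.0e-12 = 15.3297 J
Dose = E_total / mass = 15.3297 / 42.42
Dose = 0.3613782 Gy

0.3614 Gy


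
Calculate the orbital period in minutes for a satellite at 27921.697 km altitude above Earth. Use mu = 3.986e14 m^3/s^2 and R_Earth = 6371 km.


r = 34292.6970 km = 3.4292697e+07 m
T = 2*pi*sqrt(r^3/mu) = 2*pi*sqrt(4.0327837e+22 / 3.986e14)
T = 63199.5061 s = 1053.3251 min

1053.3251 minutes


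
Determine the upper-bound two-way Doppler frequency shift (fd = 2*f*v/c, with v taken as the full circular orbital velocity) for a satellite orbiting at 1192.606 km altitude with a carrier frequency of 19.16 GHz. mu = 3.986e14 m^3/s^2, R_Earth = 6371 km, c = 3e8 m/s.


r = 7.563606e+06 m
v = sqrt(mu/r) = 7259.4580 m/s (worst-case radial velocity)
f = 19.16 GHz = 1.916e+10 Hz
fd = 2*f*v/c = 2*1.916e+10*7259.4580/3.0e+08
fd = 927274.7715 Hz

927274.7715 Hz


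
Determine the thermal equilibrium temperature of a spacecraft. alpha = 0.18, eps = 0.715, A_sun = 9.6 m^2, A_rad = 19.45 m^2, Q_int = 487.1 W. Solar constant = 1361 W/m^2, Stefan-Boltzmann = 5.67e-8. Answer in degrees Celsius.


Numerator = alpha*S*A_sun + Q_int = 0.18*1361*9.6 + 487.1 = 2838.9080 W
Denominator = eps*sigma*A_rad = 0.715*5.67e-8*19.45 = 7.8851272e-07 W/K^4
T^4 = 3.6003325e+09 K^4
T = 244.9546 K = -28.1954 C

-28.1954 degrees Celsius


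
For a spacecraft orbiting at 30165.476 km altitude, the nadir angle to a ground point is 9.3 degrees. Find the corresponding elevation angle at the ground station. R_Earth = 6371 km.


r = R_E + alt = 36536.4760 km
Law of sines in the satellite / Earth-center / ground-point triangle:
  sin(nadir)/R_E = sin(90 + el)/r  =>  cos(el) = (r/R_E)*sin(nadir)
cos(el) = (36536.4760 / 6371.0000) * sin(9.3 deg) = 0.9267672
el = arccos(0.9267672) = 22.0636 deg
(Earth-central angle = 90 - nadir - el = 58.6364 deg)

22.0636 degrees


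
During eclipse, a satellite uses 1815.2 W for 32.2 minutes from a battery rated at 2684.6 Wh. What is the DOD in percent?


E_used = P * t / 60 = 1815.2 * 32.2 / 60 = 974.1573 Wh
DOD = E_used / E_total * 100 = 974.1573 / 2684.6 * 100
DOD = 36.2869 %

36.2869 %


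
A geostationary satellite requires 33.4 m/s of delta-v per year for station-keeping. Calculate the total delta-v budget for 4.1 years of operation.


dV = rate * years = 33.4 * 4.1
dV = 136.9400 m/s

136.9400 m/s


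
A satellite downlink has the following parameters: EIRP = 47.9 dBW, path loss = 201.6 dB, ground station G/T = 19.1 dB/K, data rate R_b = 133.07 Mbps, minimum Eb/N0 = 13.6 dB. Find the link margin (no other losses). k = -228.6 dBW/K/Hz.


C/N0 = EIRP - FSPL + G/T - k = 47.9 - 201.6 + 19.1 - (-228.6)
C/N0 = 94.0000 dB-Hz
R_b = 133.07 Mbps = 1.3307e+08 bps -> 10*log10(R_b) = 81.2408 dB-Hz
Eb/N0 = C/N0 - 10*log10(R_b) = 94.0000 - 81.2408 = 12.7592 dB
Margin = Eb/N0 - Eb/N0_req = 12.7592 - 13.6 = -0.8408016 dB (negative margin: link does not close)

-0.8408 dB


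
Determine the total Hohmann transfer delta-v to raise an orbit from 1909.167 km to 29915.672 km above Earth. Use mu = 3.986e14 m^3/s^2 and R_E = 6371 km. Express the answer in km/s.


r1 = 8280.1670 km = 8.280167e+06 m
r2 = 36286.6720 km = 3.6286672e+07 m
dv1 = sqrt(mu/r1)*(sqrt(2*r2/(r1+r2)) - 1) = 1915.6052 m/s
dv2 = sqrt(mu/r2)*(1 - sqrt(2*r1/(r1+r2))) = 1293.9884 m/s
total dv = |dv1| + |dv2| = 1915.6052 + 1293.9884 = 3209.5936 m/s = 3.2096 km/s

3.2096 km/s


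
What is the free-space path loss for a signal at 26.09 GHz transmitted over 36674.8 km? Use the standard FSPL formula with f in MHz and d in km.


f = 26.09 GHz = 26090.0000 MHz
d = 36674.8 km
FSPL = 32.44 + 20*log10(26090.0000) + 20*log10(36674.8)
FSPL = 32.44 + 88.3295 + 91.2874
FSPL = 212.0568 dB

212.0568 dB


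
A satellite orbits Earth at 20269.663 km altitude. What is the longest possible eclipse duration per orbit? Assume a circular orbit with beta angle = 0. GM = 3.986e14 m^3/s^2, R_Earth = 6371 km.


r = 26640.6630 km
T = 721.2362 min
Eclipse fraction = arcsin(R_E/r)/pi = arcsin(6371.0000/26640.6630)/pi
= arcsin(0.2391457)/pi = 0.07686736
Eclipse duration = 0.07686736 * 721.2362 = 55.4395 min

55.4395 minutes


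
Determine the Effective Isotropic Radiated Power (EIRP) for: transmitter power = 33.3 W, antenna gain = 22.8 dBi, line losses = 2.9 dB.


Pt = 33.3 W = 15.2244 dBW
EIRP = Pt_dBW + Gt - losses = 15.2244 + 22.8 - 2.9 = 35.1244 dBW

35.1244 dBW


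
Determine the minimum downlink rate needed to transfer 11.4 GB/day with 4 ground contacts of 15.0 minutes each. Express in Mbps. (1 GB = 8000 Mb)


total contact time = 4 * 15.0 * 60 = 3600.0000 s
data = 11.4 GB = 91200.0000 Mb
rate = 91200.0000 / 3600.0000 = 25.3333 Mbps

25.3333 Mbps


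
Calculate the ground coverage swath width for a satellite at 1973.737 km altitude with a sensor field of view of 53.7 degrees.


FOV = 53.7 deg = 0.9372418 rad
swath = 2 * alt * tan(FOV/2) = 2 * 1973.737 * tan(0.4686209)
swath = 2 * 1973.737 * 0.5062322
swath = 1998.3383 km

1998.3383 km


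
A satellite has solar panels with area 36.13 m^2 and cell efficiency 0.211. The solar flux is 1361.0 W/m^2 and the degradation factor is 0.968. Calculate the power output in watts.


P = area * eta * S * degradation
P = 36.13 * 0.211 * 1361.0 * 0.968
P = 10043.4726 W

10043.4726 W


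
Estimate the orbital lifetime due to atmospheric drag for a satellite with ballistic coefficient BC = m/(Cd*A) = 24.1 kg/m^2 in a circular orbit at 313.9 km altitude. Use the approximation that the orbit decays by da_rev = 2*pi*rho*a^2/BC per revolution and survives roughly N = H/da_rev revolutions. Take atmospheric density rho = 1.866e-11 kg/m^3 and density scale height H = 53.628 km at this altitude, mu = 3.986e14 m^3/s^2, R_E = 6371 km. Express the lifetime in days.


a = R_E + alt = 6684.9000 km = 6.6849e+06 m
da_rev = 2*pi*rho*a^2/BC = 2*pi*1.866e-11*(6.6849e+06)^2/24.1 = 217.402381 m per revolution
N = H/da_rev = 53628.0000 m / 217.402381 m = 246.6762 revolutions
P = 2*pi*sqrt(a^3/mu) = 5439.4325 s
lifetime = N*P = 246.6762 * 5439.4325 = 1.3417787e+06 s = 15.5298 days

15.5298 days


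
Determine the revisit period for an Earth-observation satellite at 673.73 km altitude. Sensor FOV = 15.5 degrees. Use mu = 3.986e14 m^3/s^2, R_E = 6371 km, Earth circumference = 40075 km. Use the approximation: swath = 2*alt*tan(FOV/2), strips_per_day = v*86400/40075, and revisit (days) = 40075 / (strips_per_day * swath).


swath = 2*673.73*tan(0.135263) = 183.3813 km
v = sqrt(mu/r) = 7522.0544 m/s = 7.5221 km/s
strips/day = v*86400/40075 = 7.5221*86400/40075 = 16.2172
coverage/day = strips * swath = 16.2172 * 183.3813 = 2973.9361 km
revisit = 40075 / 2973.9361 = 13.4754 days

13.4754 days


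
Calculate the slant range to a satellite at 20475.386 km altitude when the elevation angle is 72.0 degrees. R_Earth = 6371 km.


h = 20475.386 km, el = 72.0 deg
d = -R_E*sin(el) + sqrt((R_E*sin(el))^2 + 2*R_E*h + h^2)
d = -6371.0000*sin(1.2566) + sqrt((6371.0000*0.9510565)^2 + 2*6371.0000*20475.386 + 20475.386^2)
d = 20714.9198 km

20714.9198 km


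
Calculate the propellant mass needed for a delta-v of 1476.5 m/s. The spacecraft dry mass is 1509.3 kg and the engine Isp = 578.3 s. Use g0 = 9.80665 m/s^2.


ve = Isp * g0 = 578.3 * 9.80665 = 5671.185695 m/s
mass ratio = exp(dv/ve) = exp(1476.5/5671.185695) = 1.29738565
m_prop = m_dry * (mr - 1) = 1509.3 * (1.29738565 - 1)
m_prop = 448.8442 kg

448.8442 kg


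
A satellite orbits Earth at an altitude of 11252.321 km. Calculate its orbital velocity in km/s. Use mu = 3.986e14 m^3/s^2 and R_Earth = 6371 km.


r = R_E + alt = 6371.0 + 11252.321 = 17623.3210 km = 1.7623321e+07 m
v = sqrt(mu/r) = sqrt(3.986e14 / 1.7623321e+07) = 4755.8130 m/s = 4.7558 km/s

4.7558 km/s


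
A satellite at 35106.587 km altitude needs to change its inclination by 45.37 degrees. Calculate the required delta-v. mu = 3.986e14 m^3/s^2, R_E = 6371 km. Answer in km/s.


r = 41477.5870 km = 4.1477587e+07 m
V = sqrt(mu/r) = 3100.0015 m/s
di = 45.37 deg = 0.7918559 rad
dV = 2*V*sin(di/2) = 2*3100.0015*sin(0.3959279)
dV = 2391.1211 m/s = 2.3911 km/s

2.3911 km/s


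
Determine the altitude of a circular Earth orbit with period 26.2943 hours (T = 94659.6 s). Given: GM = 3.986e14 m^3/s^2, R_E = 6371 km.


T = 94659.6 s
r = (mu*T^2/(4*pi^2))^(1/3) = (3.986e14 * 94659.6^2 / (4*pi^2))^(1/3)
r = 4.4892001e+07 m = 44892.0009 km
alt = r - R_E = 44892.0009 - 6371 = 38521.0009 km

38521.0009 km


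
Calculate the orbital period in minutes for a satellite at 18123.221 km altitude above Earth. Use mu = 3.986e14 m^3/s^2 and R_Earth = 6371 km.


r = 24494.2210 km = 2.4494221e+07 m
T = 2*pi*sqrt(r^3/mu) = 2*pi*sqrt(1.4695721e+22 / 3.986e14)
T = 38151.0653 s = 635.8511 min

635.8511 minutes


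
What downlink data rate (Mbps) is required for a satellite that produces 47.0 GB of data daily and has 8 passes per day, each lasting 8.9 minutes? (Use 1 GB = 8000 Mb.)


total contact time = 8 * 8.9 * 60 = 4272.0000 s
data = 47.0 GB = 376000.0000 Mb
rate = 376000.0000 / 4272.0000 = 88.0150 Mbps

88.0150 Mbps


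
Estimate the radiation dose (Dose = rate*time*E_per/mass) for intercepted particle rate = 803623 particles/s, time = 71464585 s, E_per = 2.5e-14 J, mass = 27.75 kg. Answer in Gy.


Total energy deposited = rate * time * E_per
  = 803623 * 71464585 * 2.5e-14 = 1.4358 J
Dose = E_total / mass = 1.4358 / 27.75
Dose = 0.05173927 Gy

0.0517 Gy


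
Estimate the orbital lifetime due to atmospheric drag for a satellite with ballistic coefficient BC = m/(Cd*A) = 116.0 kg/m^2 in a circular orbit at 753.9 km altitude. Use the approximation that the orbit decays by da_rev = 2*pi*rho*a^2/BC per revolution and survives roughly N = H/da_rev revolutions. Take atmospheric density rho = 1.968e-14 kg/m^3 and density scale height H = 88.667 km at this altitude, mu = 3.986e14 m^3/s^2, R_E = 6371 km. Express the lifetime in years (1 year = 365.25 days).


a = R_E + alt = 7124.9000 km = 7.1249e+06 m
da_rev = 2*pi*rho*a^2/BC = 2*pi*1.968e-14*(7.1249e+06)^2/116.0 = 0.0541133623 m per revolution
N = H/da_rev = 88667.0000 m / 0.0541133623 m = 1.6385417e+06 revolutions
P = 2*pi*sqrt(a^3/mu) = 5985.2098 s
lifetime = N*P = 1.6385417e+06 * 5985.2098 = 9.8070158e+09 s = 113507.1276 days
years = 113507.1276 / 365.25 = 310.7656 years

310.7656 years


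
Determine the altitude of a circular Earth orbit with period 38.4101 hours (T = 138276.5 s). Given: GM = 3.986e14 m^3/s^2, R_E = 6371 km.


T = 138276.5 s
r = (mu*T^2/(4*pi^2))^(1/3) = (3.986e14 * 138276.5^2 / (4*pi^2))^(1/3)
r = 5.7795156e+07 m = 57795.1557 km
alt = r - R_E = 57795.1557 - 6371 = 51424.1557 km

51424.1557 km


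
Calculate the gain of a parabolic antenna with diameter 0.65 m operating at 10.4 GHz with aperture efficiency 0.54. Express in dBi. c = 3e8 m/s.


lambda = c/f = 3e8 / 1.04e+10 = 0.02884615 m
G = eta*(pi*D/lambda)^2 = 0.54*(pi*0.65/0.02884615)^2
G = 2706.1034 (linear)
G = 10*log10(2706.1034) = 34.3234 dBi

34.3234 dBi


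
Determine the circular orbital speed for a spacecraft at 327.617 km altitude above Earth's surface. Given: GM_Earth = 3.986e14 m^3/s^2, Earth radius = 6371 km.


r = R_E + alt = 6371.0 + 327.617 = 6698.6170 km = 6.698617e+06 m
v = sqrt(mu/r) = sqrt(3.986e14 / 6.698617e+06) = 7713.9367 m/s = 7.7139 km/s

7.7139 km/s


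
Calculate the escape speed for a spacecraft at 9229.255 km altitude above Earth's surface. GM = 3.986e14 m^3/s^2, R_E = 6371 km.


r = 6371.0 + 9229.255 = 15600.2550 km = 1.5600255e+07 m
v_esc = sqrt(2*mu/r) = sqrt(2*3.986e14 / 1.5600255e+07)
v_esc = 7148.5473 m/s = 7.1485 km/s

7.1485 km/s


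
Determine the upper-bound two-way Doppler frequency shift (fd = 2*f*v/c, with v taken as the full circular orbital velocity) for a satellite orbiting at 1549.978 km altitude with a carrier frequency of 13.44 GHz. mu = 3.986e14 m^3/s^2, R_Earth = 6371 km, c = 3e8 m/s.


r = 7.920978e+06 m
v = sqrt(mu/r) = 7093.8050 m/s (worst-case radial velocity)
f = 13.44 GHz = 1.344e+10 Hz
fd = 2*f*v/c = 2*1.344e+10*7093.8050/3.0e+08
fd = 635604.9244 Hz

635604.9244 Hz


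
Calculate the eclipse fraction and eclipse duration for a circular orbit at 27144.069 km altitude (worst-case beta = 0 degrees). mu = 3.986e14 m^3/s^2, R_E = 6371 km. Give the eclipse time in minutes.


r = 33515.0690 km
T = 1017.7009 min
Eclipse fraction = arcsin(R_E/r)/pi = arcsin(6371.0000/33515.0690)/pi
= arcsin(0.1900936)/pi = 0.06087915
Eclipse duration = 0.06087915 * 1017.7009 = 61.9568 min

61.9568 minutes


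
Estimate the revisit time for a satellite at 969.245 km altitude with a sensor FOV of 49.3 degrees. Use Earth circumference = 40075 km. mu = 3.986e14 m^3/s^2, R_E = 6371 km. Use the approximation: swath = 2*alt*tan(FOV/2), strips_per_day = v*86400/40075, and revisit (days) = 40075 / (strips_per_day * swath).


swath = 2*969.245*tan(0.4302237) = 889.5571 km
v = sqrt(mu/r) = 7369.0817 m/s = 7.3691 km/s
strips/day = v*86400/40075 = 7.3691*86400/40075 = 15.8874
coverage/day = strips * swath = 15.8874 * 889.5571 = 14132.7736 km
revisit = 40075 / 14132.7736 = 2.8356 days

2.8356 days
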